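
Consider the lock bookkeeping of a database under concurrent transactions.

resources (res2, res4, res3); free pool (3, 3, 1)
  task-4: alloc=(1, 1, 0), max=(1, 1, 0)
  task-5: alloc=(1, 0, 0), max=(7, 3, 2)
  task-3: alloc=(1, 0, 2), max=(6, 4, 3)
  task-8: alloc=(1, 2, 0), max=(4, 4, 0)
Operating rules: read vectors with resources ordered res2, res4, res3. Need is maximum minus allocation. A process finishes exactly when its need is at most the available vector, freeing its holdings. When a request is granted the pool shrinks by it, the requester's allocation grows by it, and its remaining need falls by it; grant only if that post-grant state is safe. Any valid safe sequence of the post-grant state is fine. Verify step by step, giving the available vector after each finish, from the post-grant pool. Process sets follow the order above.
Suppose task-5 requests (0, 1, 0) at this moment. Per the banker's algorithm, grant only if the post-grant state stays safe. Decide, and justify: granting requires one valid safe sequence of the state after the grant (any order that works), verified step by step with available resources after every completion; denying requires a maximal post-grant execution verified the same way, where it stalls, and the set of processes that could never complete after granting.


GRANT. The post-grant state is safe; one safe sequence: task-4, task-8, task-3, task-5.
Key observation: even at the reduced pool (3, 2, 1), task-4 fits immediately, so safety survives the grant.
Check on the post-grant state, step by step:
  pool = (3, 2, 1)
  task-4: need (0, 0, 0) fits (3, 2, 1); releases (1, 1, 0), pool now (4, 3, 1)
  task-8: need (3, 2, 0) fits (4, 3, 1); releases (1, 2, 0), pool now (5, 5, 1)
  task-3: need (5, 4, 1) fits (5, 5, 1); releases (1, 0, 2), pool now (6, 5, 3)
  task-5: need (6, 2, 2) fits (6, 5, 3); releases (1, 1, 0), pool now (7, 6, 3)


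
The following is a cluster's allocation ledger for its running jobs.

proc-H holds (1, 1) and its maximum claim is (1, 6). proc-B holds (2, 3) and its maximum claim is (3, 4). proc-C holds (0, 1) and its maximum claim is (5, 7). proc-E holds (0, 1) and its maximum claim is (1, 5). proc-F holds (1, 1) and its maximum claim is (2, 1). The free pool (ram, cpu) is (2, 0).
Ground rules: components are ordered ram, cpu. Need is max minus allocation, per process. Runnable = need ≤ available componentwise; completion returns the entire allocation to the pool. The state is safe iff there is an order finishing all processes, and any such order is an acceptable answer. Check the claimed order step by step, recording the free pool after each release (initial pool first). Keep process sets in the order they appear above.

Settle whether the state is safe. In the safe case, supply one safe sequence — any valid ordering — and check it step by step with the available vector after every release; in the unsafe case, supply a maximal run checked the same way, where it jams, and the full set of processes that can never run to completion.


SAFE. One safe sequence: proc-F, proc-B, proc-E, proc-H, proc-C.
Key observation: proc-B marks the first exact bind of the order: its need (1, 1) fits the free (3, 1) with zero slack on a requested resource.
Walking it through:
  pool = (2, 0)
  proc-F needs (1, 0) <= (2, 0) -> finishes; pool += (1, 1) = (3, 1)
  proc-B needs (1, 1) <= (3, 1) -> finishes; pool += (2, 3) = (5, 4)
  proc-E needs (1, 4) <= (5, 4) -> finishes; pool += (0, 1) = (5, 5)
  proc-H needs (0, 5) <= (5, 5) -> finishes; pool += (1, 1) = (6, 6)
  proc-C needs (5, 6) <= (6, 6) -> finishes; pool += (0, 1) = (6, 7)


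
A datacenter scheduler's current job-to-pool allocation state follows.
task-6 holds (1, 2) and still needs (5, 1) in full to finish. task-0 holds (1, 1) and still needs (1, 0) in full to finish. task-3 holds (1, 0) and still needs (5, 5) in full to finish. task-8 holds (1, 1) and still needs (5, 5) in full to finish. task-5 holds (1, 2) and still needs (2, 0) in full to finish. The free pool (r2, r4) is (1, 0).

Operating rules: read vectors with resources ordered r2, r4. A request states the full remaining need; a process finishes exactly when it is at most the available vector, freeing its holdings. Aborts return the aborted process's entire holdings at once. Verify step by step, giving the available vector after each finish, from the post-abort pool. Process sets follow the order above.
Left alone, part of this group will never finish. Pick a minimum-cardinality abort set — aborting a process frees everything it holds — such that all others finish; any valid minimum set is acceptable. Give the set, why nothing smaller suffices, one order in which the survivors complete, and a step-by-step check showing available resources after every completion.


The answer: abort task-3 and task-8.
Key observation: aborting task-3 and task-8 returns (2, 1), and task-6 — hopeless before — runs at step 3 with the returned capacity in the pool.
Why nothing smaller works — every single abort fails: task-6 alone leaves task-3 blocked (short on r2); task-0 alone leaves task-6 blocked (short on r2); task-3 alone leaves task-6 blocked (short on r2); task-8 alone leaves task-6 blocked (short on r2); task-5 alone leaves task-6 blocked (short on r2).
One survivor order: task-0, task-5, task-6. Step-by-step check (post-abort pool first):
  pool = (3, 1)
  task-0 needs (1, 0) <= (3, 1) -> finishes; pool += (1, 1) = (4, 2)
  task-5 needs (2, 0) <= (4, 2) -> finishes; pool += (1, 2) = (5, 4)
  task-6 needs (5, 1) <= (5, 4) -> finishes; pool += (1, 2) = (6, 6)


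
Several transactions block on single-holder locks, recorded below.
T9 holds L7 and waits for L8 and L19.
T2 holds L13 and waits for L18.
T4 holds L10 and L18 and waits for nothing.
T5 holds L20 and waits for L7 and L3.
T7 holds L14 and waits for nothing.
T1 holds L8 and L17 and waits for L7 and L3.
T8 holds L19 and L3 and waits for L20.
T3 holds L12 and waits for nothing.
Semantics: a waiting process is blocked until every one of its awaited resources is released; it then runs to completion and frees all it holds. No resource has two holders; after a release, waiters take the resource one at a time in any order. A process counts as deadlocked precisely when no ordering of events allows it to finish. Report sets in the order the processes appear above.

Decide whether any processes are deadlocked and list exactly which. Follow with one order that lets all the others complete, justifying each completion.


Deadlocked set: T9, T5, T1 and T8.
Key observation: nobody on the ring T9 -> T1 -> T9 can start until another member finishes, which never happens; T5 and T8 are caught in further circular waits.
One completion order for the rest: T4, T3, T2, T7.
Verifying each step:
  T4: no waits; runs immediately, freeing L10 and L18
  T3: no waits; runs immediately, freeing L12
  T2 waits on L18 — all released -> runs and releases L13
  T7: no waits; runs immediately, freeing L14


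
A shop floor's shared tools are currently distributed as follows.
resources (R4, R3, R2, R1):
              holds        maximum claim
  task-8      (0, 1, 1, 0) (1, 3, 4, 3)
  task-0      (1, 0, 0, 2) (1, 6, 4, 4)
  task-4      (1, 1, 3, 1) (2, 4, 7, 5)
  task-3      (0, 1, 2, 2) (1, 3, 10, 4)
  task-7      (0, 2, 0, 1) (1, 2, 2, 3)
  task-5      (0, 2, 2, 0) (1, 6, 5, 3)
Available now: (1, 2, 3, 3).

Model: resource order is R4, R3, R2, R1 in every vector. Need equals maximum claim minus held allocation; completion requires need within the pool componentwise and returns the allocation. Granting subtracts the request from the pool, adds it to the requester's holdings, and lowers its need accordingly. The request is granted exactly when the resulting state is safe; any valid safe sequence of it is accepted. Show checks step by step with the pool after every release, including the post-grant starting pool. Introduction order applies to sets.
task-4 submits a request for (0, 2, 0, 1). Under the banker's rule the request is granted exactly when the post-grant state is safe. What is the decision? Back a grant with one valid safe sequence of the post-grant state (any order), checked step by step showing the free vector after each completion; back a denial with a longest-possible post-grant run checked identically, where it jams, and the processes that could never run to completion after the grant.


GRANT: granting preserves safety; a valid post-grant sequence is task-7, task-8, task-4, task-0, task-5, task-3.
Key observation: post-grant, (1, 0, 3, 2) remains, and an order beginning with task-7 completes everyone.
Check on the post-grant state, step by step:
  pool = (1, 0, 3, 2)
  run task-7 (needs (1, 0, 2, 2), free (1, 0, 3, 2)); after release of (0, 2, 0, 1) the pool is (1, 2, 3, 3)
  run task-8 (needs (1, 2, 3, 3), free (1, 2, 3, 3)); after release of (0, 1, 1, 0) the pool is (1, 3, 4, 3)
  run task-4 (needs (1, 1, 4, 3), free (1, 3, 4, 3)); after release of (1, 3, 3, 2) the pool is (2, 6, 7, 5)
  run task-0 (needs (0, 6, 4, 2), free (2, 6, 7, 5)); after release of (1, 0, 0, 2) the pool is (3, 6, 7, 7)
  run task-5 (needs (1, 4, 3, 3), free (3, 6, 7, 7)); after release of (0, 2, 2, 0) the pool is (3, 8, 9, 7)
  run task-3 (needs (1, 2, 8, 2), free (3, 8, 9, 7)); after release of (0, 1, 2, 2) the pool is (3, 9, 11, 9)


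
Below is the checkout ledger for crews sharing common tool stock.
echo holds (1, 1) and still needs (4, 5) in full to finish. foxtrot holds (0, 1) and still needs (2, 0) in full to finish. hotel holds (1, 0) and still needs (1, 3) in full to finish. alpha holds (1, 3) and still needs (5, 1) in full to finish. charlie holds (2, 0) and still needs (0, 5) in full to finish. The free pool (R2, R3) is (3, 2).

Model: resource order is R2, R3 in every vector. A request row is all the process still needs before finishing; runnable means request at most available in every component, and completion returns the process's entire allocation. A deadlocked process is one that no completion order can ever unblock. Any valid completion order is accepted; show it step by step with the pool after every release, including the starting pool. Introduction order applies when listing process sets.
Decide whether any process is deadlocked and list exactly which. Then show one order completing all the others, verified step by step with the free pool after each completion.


Deadlocked: echo, alpha and charlie.
Key observation: after foxtrot, hotel the pool peaks at (4, 3), and each blocked process is short somewhere: echo on R3; alpha on R2; charlie on R3.
The rest can finish in the order foxtrot, hotel. Verifying each step:
  pool = (3, 2)
  foxtrot: need (2, 0) fits (3, 2); releases (0, 1), pool now (3, 3)
  hotel: need (1, 3) fits (3, 3); releases (1, 0), pool now (4, 3)
None of the blocked processes ever fits:
  echo cannot run: need (4, 5) vs free (4, 3) (insufficient R3)
  alpha cannot run: need (5, 1) vs free (4, 3) (insufficient R2)
  charlie cannot run: need (0, 5) vs free (4, 3) (insufficient R3)


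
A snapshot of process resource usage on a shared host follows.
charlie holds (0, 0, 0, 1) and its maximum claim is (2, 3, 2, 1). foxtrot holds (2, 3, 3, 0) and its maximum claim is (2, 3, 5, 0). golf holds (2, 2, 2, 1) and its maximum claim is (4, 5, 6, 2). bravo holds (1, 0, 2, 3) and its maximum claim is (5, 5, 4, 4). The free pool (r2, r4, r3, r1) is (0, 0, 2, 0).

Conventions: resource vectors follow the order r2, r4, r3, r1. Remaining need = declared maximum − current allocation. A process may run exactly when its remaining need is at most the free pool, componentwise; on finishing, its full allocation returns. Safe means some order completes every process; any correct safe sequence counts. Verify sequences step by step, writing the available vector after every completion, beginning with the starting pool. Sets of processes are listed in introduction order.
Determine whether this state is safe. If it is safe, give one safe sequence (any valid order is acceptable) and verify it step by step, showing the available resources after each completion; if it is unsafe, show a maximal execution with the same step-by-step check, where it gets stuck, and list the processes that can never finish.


SAFE, for example via the order foxtrot, charlie, golf, bravo.
Key observation: reading the order forward, foxtrot is the first process whose need (0, 0, 2, 0) meets the free pool (0, 0, 2, 0) exactly on a resource it requests.
Walking it through:
  pool = (0, 0, 2, 0)
  foxtrot: need (0, 0, 2, 0) fits (0, 0, 2, 0); releases (2, 3, 3, 0), pool now (2, 3, 5, 0)
  charlie: need (2, 3, 2, 0) fits (2, 3, 5, 0); releases (0, 0, 0, 1), pool now (2, 3, 5, 1)
  golf: need (2, 3, 4, 1) fits (2, 3, 5, 1); releases (2, 2, 2, 1), pool now (4, 5, 7, 2)
  bravo: need (4, 5, 2, 1) fits (4, 5, 7, 2); releases (1, 0, 2, 3), pool now (5, 5, 9, 5)


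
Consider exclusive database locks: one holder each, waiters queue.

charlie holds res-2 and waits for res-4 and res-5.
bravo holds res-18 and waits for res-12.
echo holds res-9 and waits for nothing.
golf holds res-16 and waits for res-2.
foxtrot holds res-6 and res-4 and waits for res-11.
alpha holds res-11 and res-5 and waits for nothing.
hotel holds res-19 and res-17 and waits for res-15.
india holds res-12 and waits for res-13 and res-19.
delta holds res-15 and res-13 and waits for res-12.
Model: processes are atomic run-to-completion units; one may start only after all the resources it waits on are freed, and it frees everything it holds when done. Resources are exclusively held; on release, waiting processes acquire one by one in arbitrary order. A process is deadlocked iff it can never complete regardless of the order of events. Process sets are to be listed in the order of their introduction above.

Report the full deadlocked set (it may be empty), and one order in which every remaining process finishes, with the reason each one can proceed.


The deadlocked set is bravo, hotel, india and delta.
Key observation: along india -> hotel -> delta -> india, each member waits on what the next one holds — a deadlock; bravo waits into the deadlock from upstream.
A valid finishing order for the others: echo, alpha, foxtrot, charlie, golf.
Verifying each step:
  run echo (it waits on nothing); releases res-9
  run alpha (it waits on nothing); releases res-11 and res-5
  run foxtrot (all its waits — res-11 — are resolved); releases res-6 and res-4
  run charlie (all its waits — res-4 and res-5 — are resolved); releases res-2
  run golf (all its waits — res-2 — are resolved); releases res-16


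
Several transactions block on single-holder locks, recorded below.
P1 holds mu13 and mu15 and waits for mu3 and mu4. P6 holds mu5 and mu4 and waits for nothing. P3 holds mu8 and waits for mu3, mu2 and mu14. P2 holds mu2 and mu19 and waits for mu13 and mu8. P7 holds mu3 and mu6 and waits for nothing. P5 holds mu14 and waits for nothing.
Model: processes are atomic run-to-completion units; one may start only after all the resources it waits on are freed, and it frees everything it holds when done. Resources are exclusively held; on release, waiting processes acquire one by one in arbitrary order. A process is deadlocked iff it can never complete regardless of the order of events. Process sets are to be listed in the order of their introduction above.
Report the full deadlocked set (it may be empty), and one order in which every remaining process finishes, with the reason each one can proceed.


The deadlocked set is P3 and P2.
Key observation: nobody on the ring P3 -> P2 -> P3 can start until another member finishes, which never happens; no other process is dragged down with it.
One completion order for the rest: P6, P7, P1, P5.
Verifying each step:
  run P6 (it waits on nothing); releases mu5 and mu4
  run P7 (it waits on nothing); releases mu3 and mu6
  P1: everything it awaited (mu3 and mu4) is free; runs, freeing mu13 and mu15
  run P5 (it waits on nothing); releases mu14


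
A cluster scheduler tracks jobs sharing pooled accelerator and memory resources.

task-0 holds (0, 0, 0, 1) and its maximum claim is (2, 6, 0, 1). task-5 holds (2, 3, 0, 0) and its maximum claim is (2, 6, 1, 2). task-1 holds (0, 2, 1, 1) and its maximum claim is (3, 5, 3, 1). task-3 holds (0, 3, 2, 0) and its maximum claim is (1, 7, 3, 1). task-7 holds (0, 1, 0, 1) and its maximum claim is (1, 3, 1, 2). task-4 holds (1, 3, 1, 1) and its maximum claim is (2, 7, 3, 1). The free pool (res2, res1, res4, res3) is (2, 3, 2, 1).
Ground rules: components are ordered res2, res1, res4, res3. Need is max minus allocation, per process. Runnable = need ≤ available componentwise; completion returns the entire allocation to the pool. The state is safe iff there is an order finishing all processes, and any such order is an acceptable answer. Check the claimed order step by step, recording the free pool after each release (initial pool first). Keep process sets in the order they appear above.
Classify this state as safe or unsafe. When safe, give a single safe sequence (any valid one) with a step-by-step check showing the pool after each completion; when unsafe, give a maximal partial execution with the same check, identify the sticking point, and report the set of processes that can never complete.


The state is SAFE; one workable sequence: task-7, task-3, task-4, task-1, task-0, task-5.
Key observation: the order's first zero-slack moment is task-7 ((1, 2, 1, 1) needed, (2, 3, 2, 1) free — a requested resource with nothing to spare).
Verifying each step:
  pool = (2, 3, 2, 1)
  task-7 needs (1, 2, 1, 1) <= (2, 3, 2, 1) -> finishes; pool += (0, 1, 0, 1) = (2, 4, 2, 2)
  task-3 needs (1, 4, 1, 1) <= (2, 4, 2, 2) -> finishes; pool += (0, 3, 2, 0) = (2, 7, 4, 2)
  task-4 needs (1, 4, 2, 0) <= (2, 7, 4, 2) -> finishes; pool += (1, 3, 1, 1) = (3, 10, 5, 3)
  task-1 needs (3, 3, 2, 0) <= (3, 10, 5, 3) -> finishes; pool += (0, 2, 1, 1) = (3, 12, 6, 4)
  task-0 needs (2, 6, 0, 0) <= (3, 12, 6, 4) -> finishes; pool += (0, 0, 0, 1) = (3, 12, 6, 5)
  task-5 needs (0, 3, 1, 2) <= (3, 12, 6, 5) -> finishes; pool += (2, 3, 0, 0) = (5, 15, 6, 5)


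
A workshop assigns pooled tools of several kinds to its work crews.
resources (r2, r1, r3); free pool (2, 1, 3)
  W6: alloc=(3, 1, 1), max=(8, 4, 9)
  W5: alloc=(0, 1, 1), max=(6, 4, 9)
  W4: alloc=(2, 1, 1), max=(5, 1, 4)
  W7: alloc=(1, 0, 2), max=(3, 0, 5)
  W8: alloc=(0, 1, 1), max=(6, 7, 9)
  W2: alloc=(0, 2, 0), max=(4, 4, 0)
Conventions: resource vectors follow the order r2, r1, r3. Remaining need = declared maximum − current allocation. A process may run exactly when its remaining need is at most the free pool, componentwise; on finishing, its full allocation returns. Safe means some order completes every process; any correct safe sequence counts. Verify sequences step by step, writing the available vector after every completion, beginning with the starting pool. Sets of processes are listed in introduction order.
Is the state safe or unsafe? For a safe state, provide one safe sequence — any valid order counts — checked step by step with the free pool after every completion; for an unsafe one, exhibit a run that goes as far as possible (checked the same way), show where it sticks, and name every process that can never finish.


The state is UNSAFE.
Key observation: the pool after W7, W4, W2 is (5, 4, 6); every surviving request exceeds it in r3, so progress ends there.
The run W7, W4, W2 cannot be extended any further. Verifying each step:
  pool = (2, 1, 3)
  run W7 (needs (2, 0, 3), free (2, 1, 3)); after release of (1, 0, 2) the pool is (3, 1, 5)
  run W4 (needs (3, 0, 3), free (3, 1, 5)); after release of (2, 1, 1) the pool is (5, 2, 6)
  run W2 (needs (4, 2, 0), free (5, 2, 6)); after release of (0, 2, 0) the pool is (5, 4, 6)
  W6 cannot run: need (5, 3, 8) vs free (5, 4, 6) (insufficient r3)
  W5 cannot run: need (6, 3, 8) vs free (5, 4, 6) (insufficient r2 and r3)
  W8 cannot run: need (6, 6, 8) vs free (5, 4, 6) (insufficient r2, r1 and r3)
Never able to finish: W6, W5 and W8.


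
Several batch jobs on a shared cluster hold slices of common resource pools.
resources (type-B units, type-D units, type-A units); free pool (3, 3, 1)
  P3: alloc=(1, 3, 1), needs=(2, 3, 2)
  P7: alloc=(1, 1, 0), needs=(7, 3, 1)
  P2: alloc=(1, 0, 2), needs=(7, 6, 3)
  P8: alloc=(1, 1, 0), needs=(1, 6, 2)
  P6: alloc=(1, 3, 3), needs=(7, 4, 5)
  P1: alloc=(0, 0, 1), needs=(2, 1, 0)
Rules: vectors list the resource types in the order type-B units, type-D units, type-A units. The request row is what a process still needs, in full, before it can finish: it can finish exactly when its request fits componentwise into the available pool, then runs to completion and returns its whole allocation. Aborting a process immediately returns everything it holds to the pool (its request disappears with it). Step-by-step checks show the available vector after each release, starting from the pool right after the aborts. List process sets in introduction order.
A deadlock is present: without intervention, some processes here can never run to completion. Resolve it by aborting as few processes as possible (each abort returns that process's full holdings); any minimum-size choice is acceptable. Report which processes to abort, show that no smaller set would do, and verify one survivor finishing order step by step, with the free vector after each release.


Minimum abort set: P7 and P6.
Key observation: before aborting P7 and P6, P2 was permanently blocked — no order could ever run it; afterwards it completes at step 4.
No one abort is enough; case by case: P3 alone leaves P7 blocked (short on type-B units); P7 alone leaves P2 blocked (short on type-B units); P2 alone leaves P7 blocked (short on type-B units); P8 alone leaves P7 blocked (short on type-B units); P6 alone leaves P7 blocked (short on type-B units); P1 alone leaves P7 blocked (short on type-B units).
One survivor order: P1, P3, P8, P2. Walking it through (post-abort pool first):
  pool = (5, 7, 4)
  P1 needs (2, 1, 0) <= (5, 7, 4) -> finishes; pool += (0, 0, 1) = (5, 7, 5)
  P3 needs (2, 3, 2) <= (5, 7, 5) -> finishes; pool += (1, 3, 1) = (6, 10, 6)
  P8 needs (1, 6, 2) <= (6, 10, 6) -> finishes; pool += (1, 1, 0) = (7, 11, 6)
  P2 needs (7, 6, 3) <= (7, 11, 6) -> finishes; pool += (1, 0, 2) = (8, 11, 8)


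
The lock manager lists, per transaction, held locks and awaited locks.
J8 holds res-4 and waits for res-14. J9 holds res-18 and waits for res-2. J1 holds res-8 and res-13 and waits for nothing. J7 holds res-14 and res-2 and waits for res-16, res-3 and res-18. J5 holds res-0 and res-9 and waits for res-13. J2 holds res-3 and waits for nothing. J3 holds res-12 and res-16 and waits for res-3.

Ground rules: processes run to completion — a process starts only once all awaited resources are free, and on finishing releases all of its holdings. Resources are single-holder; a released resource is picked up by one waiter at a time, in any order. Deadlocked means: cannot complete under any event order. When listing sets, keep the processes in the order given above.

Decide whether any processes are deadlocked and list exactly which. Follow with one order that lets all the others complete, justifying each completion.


Deadlocked: J8, J9 and J7.
Key observation: the loop J7 -> J9 -> J7 blocks itself forever; J8 waits into the deadlock from upstream.
The rest can finish in the order J2, J1, J5, J3.
Check, step by step:
  J2 waits on nothing -> runs at once and releases res-3
  J1 waits on nothing -> runs at once and releases res-8 and res-13
  J5: everything it awaited (res-13) is free; runs, freeing res-0 and res-9
  J3: everything it awaited (res-3) is free; runs, freeing res-12 and res-16


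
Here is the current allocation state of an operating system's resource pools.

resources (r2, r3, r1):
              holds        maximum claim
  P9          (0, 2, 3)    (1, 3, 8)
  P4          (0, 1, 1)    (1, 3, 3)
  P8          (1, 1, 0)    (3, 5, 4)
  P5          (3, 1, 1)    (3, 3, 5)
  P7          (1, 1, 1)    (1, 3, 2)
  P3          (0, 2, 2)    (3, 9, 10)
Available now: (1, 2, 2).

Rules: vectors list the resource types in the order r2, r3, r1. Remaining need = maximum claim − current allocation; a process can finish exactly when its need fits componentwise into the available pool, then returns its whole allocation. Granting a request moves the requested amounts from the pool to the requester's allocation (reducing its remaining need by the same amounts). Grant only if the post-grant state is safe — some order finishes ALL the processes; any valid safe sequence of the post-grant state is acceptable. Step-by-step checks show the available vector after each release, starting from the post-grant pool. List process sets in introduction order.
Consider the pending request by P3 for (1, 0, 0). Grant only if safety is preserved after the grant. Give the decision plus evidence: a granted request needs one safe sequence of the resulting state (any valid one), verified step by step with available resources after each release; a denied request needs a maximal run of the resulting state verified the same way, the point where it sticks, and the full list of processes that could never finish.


GRANT — the state after the grant stays safe, e.g. via P7, P4, P5, P8, P9, P3.
Key observation: post-grant, (0, 2, 2) remains, and an order beginning with P7 completes everyone.
Step-by-step check of the post-grant state:
  pool = (0, 2, 2)
  P7 needs (0, 2, 1) <= (0, 2, 2) -> finishes; pool += (1, 1, 1) = (1, 3, 3)
  P4 needs (1, 2, 2) <= (1, 3, 3) -> finishes; pool += (0, 1, 1) = (1, 4, 4)
  P5 needs (0, 2, 4) <= (1, 4, 4) -> finishes; pool += (3, 1, 1) = (4, 5, 5)
  P8 needs (2, 4, 4) <= (4, 5, 5) -> finishes; pool += (1, 1, 0) = (5, 6, 5)
  P9 needs (1, 1, 5) <= (5, 6, 5) -> finishes; pool += (0, 2, 3) = (5, 8, 8)
  P3 needs (2, 7, 8) <= (5, 8, 8) -> finishes; pool += (1, 2, 2) = (6, 10, 10)


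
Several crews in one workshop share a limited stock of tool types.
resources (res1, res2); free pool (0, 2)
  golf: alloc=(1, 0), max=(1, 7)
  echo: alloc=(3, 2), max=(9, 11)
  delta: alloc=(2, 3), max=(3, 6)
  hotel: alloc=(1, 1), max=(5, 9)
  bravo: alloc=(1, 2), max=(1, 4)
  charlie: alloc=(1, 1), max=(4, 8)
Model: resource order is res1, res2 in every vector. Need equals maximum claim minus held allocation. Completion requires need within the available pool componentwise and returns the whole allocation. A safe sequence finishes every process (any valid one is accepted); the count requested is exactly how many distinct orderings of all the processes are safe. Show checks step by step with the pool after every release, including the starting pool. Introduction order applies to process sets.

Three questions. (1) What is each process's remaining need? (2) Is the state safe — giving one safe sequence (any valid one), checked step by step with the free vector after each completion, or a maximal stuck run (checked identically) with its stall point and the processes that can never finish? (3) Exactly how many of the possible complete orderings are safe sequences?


(1) Outstanding need per process (order res1, res2):
  golf: (0, 7)
  echo: (6, 9)
  delta: (1, 3)
  hotel: (4, 8)
  bravo: (0, 2)
  charlie: (3, 7)
(2) SAFE. One safe sequence: bravo, delta, charlie, hotel, golf, echo.
Key observation: reading the order forward, bravo is the first process whose need (0, 2) meets the free pool (0, 2) exactly on a resource it requests.
Check, step by step:
  pool = (0, 2)
  run bravo (needs (0, 2), free (0, 2)); after release of (1, 2) the pool is (1, 4)
  run delta (needs (1, 3), free (1, 4)); after release of (2, 3) the pool is (3, 7)
  run charlie (needs (3, 7), free (3, 7)); after release of (1, 1) the pool is (4, 8)
  run hotel (needs (4, 8), free (4, 8)); after release of (1, 1) the pool is (5, 9)
  run golf (needs (0, 7), free (5, 9)); after release of (1, 0) the pool is (6, 9)
  run echo (needs (6, 9), free (6, 9)); after release of (3, 2) the pool is (9, 11)
(3) The exact count: 3 of the possible complete orderings are safe sequences.


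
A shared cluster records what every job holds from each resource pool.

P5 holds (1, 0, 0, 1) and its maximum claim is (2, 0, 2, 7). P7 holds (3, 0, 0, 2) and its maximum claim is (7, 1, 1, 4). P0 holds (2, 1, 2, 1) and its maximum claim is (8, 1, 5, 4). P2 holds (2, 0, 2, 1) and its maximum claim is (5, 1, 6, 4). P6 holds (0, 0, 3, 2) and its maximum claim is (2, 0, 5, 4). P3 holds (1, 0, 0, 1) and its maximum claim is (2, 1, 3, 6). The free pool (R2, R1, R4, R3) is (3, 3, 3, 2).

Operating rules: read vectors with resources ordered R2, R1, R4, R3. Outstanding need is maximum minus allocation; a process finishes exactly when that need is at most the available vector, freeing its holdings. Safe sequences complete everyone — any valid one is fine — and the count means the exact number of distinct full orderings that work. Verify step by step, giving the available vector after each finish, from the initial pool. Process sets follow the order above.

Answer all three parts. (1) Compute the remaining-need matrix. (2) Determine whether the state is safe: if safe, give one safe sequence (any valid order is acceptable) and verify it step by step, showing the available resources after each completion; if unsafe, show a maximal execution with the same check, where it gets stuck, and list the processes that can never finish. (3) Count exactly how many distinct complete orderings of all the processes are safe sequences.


(1) Remaining need (order R2, R1, R4, R3):
  P5: (1, 0, 2, 6)
  P7: (4, 1, 1, 2)
  P0: (6, 0, 3, 3)
  P2: (3, 1, 4, 3)
  P6: (2, 0, 2, 2)
  P3: (1, 1, 3, 5)
(2) The state is SAFE; one workable sequence: P6, P2, P3, P5, P0, P7.
Key observation: the first exact fit in this order is P6 — it needs (2, 0, 2, 2) with (3, 3, 3, 2) free, meeting a requested resource to the last unit.
Step-by-step check:
  pool = (3, 3, 3, 2)
  P6: need (2, 0, 2, 2) fits (3, 3, 3, 2); releases (0, 0, 3, 2), pool now (3, 3, 6, 4)
  P2: need (3, 1, 4, 3) fits (3, 3, 6, 4); releases (2, 0, 2, 1), pool now (5, 3, 8, 5)
  P3: need (1, 1, 3, 5) fits (5, 3, 8, 5); releases (1, 0, 0, 1), pool now (6, 3, 8, 6)
  P5: need (1, 0, 2, 6) fits (6, 3, 8, 6); releases (1, 0, 0, 1), pool now (7, 3, 8, 7)
  P0: need (6, 0, 3, 3) fits (7, 3, 8, 7); releases (2, 1, 2, 1), pool now (9, 4, 10, 8)
  P7: need (4, 1, 1, 2) fits (9, 4, 10, 8); releases (3, 0, 0, 2), pool now (12, 4, 10, 10)
(3) Exactly 12 of the possible complete orderings are safe sequences.


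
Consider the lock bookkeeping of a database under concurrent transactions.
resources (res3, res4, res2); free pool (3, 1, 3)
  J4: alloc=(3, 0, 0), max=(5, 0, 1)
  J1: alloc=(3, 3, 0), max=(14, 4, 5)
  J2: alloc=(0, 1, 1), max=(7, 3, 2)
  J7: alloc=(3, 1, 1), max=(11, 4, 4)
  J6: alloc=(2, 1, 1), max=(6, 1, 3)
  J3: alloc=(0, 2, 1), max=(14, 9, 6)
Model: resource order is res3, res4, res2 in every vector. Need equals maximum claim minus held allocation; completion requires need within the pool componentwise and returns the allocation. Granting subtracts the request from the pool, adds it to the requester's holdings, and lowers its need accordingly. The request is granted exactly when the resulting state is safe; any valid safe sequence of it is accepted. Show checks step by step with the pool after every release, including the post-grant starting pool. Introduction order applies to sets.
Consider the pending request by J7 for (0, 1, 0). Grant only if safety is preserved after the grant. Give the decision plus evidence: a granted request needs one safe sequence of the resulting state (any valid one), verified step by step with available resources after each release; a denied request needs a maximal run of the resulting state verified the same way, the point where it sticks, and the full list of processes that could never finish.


DENY. Granting would leave the state unsafe.
Key observation: after J4, J6 the pool peaks at (8, 1, 4), and each blocked process is short somewhere: J1 on res3, res2; J2 on res4; J7 on res4; J3 on res3, res4, res2.
After a pretend grant, a maximal execution: J4, J6 — then nothing else fits. Verifying each step:
  pool = (3, 0, 3)
  J4 needs (2, 0, 1) <= (3, 0, 3) -> finishes; pool += (3, 0, 0) = (6, 0, 3)
  J6 needs (4, 0, 2) <= (6, 0, 3) -> finishes; pool += (2, 1, 1) = (8, 1, 4)
  blocked: J1 wants (11, 1, 5), pool (8, 1, 4) — not enough res3 and res2
  blocked: J2 wants (7, 2, 1), pool (8, 1, 4) — not enough res4
  blocked: J7 wants (8, 2, 3), pool (8, 1, 4) — not enough res4
  blocked: J3 wants (14, 7, 5), pool (8, 1, 4) — not enough res3, res4 and res2
Post-grant, the permanently blocked set is J1, J2, J7 and J3.


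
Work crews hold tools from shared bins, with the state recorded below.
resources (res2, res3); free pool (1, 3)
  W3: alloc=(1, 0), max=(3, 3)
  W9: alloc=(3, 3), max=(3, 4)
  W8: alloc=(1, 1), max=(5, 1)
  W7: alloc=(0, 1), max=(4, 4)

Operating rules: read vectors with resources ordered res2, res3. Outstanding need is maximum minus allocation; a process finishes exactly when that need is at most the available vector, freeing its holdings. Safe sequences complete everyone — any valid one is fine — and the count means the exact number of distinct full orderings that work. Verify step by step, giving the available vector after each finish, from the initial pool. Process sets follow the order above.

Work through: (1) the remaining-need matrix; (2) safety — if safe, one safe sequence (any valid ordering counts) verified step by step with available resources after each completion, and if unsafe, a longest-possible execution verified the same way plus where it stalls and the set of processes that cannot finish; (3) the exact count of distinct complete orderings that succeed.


(1) Need matrix, components ordered res2, res3:
  W3: (2, 3)
  W9: (0, 1)
  W8: (4, 0)
  W7: (4, 3)
(2) SAFE, for example via the order W9, W3, W7, W8.
Key observation: no step in this order meets a requested resource exactly; the smallest headroom is 1, first reached at W7 (need (4, 3), pool (5, 6)).
Walking it through:
  pool = (1, 3)
  run W9 (needs (0, 1), free (1, 3)); after release of (3, 3) the pool is (4, 6)
  run W3 (needs (2, 3), free (4, 6)); after release of (1, 0) the pool is (5, 6)
  run W7 (needs (4, 3), free (5, 6)); after release of (0, 1) the pool is (5, 7)
  run W8 (needs (4, 0), free (5, 7)); after release of (1, 1) the pool is (6, 8)
(3) The exact count: 6 of the possible complete orderings are safe sequences.


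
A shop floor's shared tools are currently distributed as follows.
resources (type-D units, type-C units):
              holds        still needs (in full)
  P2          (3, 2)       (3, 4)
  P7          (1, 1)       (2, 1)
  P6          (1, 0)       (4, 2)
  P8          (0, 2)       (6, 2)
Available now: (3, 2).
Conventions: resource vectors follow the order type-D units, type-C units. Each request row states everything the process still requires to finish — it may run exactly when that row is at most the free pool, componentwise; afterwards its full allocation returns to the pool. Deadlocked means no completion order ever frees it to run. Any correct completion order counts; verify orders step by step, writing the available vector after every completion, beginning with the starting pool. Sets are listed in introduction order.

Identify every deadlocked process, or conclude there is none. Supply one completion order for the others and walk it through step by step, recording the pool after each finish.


The deadlocked set is P2 and P8.
Key observation: after P7, P6 the pool peaks at (5, 3), and each blocked process is short somewhere: P2 on type-C units; P8 on type-D units.
One completion order for the rest: P7, P6. Walking it through:
  pool = (3, 2)
  P7: need (2, 1) fits (3, 2); releases (1, 1), pool now (4, 3)
  P6: need (4, 2) fits (4, 3); releases (1, 0), pool now (5, 3)
The blocked processes can never fit:
  blocked: P2 wants (3, 4), pool (5, 3) — not enough type-C units
  blocked: P8 wants (6, 2), pool (5, 3) — not enough type-D units


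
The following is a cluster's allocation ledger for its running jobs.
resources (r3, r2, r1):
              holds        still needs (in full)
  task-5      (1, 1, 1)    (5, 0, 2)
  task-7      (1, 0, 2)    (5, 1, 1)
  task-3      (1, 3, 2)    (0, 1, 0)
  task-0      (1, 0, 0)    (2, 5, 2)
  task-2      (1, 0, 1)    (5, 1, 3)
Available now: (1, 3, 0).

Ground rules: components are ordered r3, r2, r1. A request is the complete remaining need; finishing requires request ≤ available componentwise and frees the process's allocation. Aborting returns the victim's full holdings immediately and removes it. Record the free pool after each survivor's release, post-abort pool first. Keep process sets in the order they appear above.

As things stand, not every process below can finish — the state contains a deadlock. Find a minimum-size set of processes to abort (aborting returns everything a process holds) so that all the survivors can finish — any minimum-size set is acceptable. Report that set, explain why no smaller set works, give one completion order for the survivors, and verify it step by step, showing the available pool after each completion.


Minimum abort set: task-7 and task-2.
Key observation: the deadlocked task-5 becomes finishable only because task-7 and task-2 released (2, 0, 3); it completes at step 3 below.
No one abort is enough; case by case: task-5 alone leaves task-7 blocked (short on r3); task-7 alone leaves task-5 blocked (short on r3); task-3 alone leaves task-5 blocked (short on r3); task-0 alone leaves task-5 blocked (short on r3); task-2 alone leaves task-5 blocked (short on r3).
Survivors finish in the order: task-3, task-0, task-5. Verifying each step (pool after the aborts first):
  pool = (3, 3, 3)
  run task-3 (needs (0, 1, 0), free (3, 3, 3)); after release of (1, 3, 2) the pool is (4, 6, 5)
  run task-0 (needs (2, 5, 2), free (4, 6, 5)); after release of (1, 0, 0) the pool is (5, 6, 5)
  run task-5 (needs (5, 0, 2), free (5, 6, 5)); after release of (1, 1, 1) the pool is (6, 7, 6)


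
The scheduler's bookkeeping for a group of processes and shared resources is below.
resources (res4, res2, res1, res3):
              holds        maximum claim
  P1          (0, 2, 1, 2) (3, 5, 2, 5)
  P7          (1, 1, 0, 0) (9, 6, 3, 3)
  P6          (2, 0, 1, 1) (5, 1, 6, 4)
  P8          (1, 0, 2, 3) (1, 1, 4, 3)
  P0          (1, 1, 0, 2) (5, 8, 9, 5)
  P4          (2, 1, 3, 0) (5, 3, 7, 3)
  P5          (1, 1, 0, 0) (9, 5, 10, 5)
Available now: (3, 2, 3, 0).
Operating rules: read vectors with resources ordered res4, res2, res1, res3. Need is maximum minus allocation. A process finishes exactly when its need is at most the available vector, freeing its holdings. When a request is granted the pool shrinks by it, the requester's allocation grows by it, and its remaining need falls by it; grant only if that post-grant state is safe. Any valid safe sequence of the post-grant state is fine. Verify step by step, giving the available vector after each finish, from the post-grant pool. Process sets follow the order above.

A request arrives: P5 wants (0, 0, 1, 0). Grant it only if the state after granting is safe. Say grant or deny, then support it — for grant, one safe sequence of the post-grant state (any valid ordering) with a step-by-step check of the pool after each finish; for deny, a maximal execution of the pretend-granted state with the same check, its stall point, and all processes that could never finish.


GRANT — the state after the grant stays safe, e.g. via P8, P4, P1, P6, P5, P7, P0.
Key observation: after the grant the pool drops to (3, 2, 2, 0), which still lets P8 finish first and unwind the rest.
Step-by-step check of the post-grant state:
  pool = (3, 2, 2, 0)
  P8: need (0, 1, 2, 0) fits (3, 2, 2, 0); releases (1, 0, 2, 3), pool now (4, 2, 4, 3)
  P4: need (3, 2, 4, 3) fits (4, 2, 4, 3); releases (2, 1, 3, 0), pool now (6, 3, 7, 3)
  P1: need (3, 3, 1, 3) fits (6, 3, 7, 3); releases (0, 2, 1, 2), pool now (6, 5, 8, 5)
  P6: need (3, 1, 5, 3) fits (6, 5, 8, 5); releases (2, 0, 1, 1), pool now (8, 5, 9, 6)
  P5: need (8, 4, 9, 5) fits (8, 5, 9, 6); releases (1, 1, 1, 0), pool now (9, 6, 10, 6)
  P7: need (8, 5, 3, 3) fits (9, 6, 10, 6); releases (1, 1, 0, 0), pool now (10, 7, 10, 6)
  P0: need (4, 7, 9, 3) fits (10, 7, 10, 6); releases (1, 1, 0, 2), pool now (11, 8, 10, 8)
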